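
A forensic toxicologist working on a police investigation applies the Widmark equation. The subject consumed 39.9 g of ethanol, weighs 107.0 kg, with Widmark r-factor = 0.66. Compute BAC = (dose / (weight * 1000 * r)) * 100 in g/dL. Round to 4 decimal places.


Applying the Widmark formula:
BAC = (dose_g / (body_wt * 1000 * r)) * 100
Denominator = 107.0 * 1000 * 0.66 = 70620
BAC = (39.9 / 70620) * 100
BAC = 0.0565 g/dL

0.0565


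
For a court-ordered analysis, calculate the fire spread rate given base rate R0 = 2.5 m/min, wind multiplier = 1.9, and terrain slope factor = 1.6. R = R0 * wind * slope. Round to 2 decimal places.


Fire spread rate calculation:
R = R0 * wind_factor * slope_factor
= 2.5 * 1.9 * 1.6
= 4.75 * 1.6
= 7.60 m/min

7.60


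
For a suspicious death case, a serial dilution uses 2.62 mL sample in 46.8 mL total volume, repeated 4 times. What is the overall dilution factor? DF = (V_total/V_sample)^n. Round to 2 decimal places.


Dilution factor calculation:
Single dilution = V_total / V_sample = 46.8 / 2.62 ≈ 17.862595
Number of dilutions = 4
Total DF = (46.8 / 2.62)^4 (full precision, rounded at the end) = 101807.14

101807.14


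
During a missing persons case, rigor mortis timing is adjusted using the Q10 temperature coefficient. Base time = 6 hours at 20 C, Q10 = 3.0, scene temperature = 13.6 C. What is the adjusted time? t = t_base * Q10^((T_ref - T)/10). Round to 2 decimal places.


Rigor mortis time adjustment:
Exponent = (T_ref - T_actual) / 10 = (20 - 13.6) / 10 = 0.64
Q10 factor = 3.0^0.64 = 2.02003
t_adjusted = 6 * 2.02003 = 12.12 hours

12.12


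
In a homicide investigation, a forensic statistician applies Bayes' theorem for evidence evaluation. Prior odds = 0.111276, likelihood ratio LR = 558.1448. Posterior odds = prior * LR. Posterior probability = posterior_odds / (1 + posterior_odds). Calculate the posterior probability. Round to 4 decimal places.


Bayesian evidence evaluation:
Posterior odds = prior_odds * LR = 0.111276 * 558.1448 = 62.10812
Posterior probability = posterior_odds / (1 + posterior_odds)
= 62.10812 / (1 + 62.10812)
= 62.10812 / 63.10812
= 0.9842

0.9842


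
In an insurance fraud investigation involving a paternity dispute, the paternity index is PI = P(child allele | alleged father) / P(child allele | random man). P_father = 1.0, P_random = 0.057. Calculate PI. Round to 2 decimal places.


Paternity Index calculation:
PI = P(allele|father) / P(allele|random)
PI = 1.0 / 0.057
PI = 17.54

17.54


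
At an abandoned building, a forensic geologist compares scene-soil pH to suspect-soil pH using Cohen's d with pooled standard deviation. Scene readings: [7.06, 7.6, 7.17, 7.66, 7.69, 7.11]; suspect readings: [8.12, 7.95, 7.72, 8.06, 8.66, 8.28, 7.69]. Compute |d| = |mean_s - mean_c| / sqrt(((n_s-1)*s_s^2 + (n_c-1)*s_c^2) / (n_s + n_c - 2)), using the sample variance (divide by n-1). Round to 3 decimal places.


Pooled-variance Cohen's d for soil pH comparison:
Scene mean = 44.29 / 6 = 7.381667
Suspect mean = 56.48 / 7 = 8.068571
Scene sample variance s_s^2 = 0.088457
Suspect sample variance s_c^2 = 0.112681
Pooled variance = ((n_s-1)*s_s^2 + (n_c-1)*s_c^2) / (n_s + n_c - 2) = 0.10167
Pooled SD = sqrt(0.10167) = 0.318857
Mean difference = -0.686905
|d| = |-0.686905| / 0.318857 = 2.154

2.154


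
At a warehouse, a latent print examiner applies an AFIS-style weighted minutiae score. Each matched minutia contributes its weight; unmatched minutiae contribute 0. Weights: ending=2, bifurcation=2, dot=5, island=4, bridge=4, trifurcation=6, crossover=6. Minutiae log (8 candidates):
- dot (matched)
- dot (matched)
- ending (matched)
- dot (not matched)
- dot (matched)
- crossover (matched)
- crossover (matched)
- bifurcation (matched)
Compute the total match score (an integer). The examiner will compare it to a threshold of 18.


Weighted minutiae match score:
  dot: matched, +5 (running total 5)
  dot: matched, +5 (running total 10)
  ending: matched, +2 (running total 12)
  dot: not matched, +0
  dot: matched, +5 (running total 17)
  crossover: matched, +6 (running total 23)
  crossover: matched, +6 (running total 29)
  bifurcation: matched, +2 (running total 31)
Total score = 31
Threshold = 18; verdict = identification

31


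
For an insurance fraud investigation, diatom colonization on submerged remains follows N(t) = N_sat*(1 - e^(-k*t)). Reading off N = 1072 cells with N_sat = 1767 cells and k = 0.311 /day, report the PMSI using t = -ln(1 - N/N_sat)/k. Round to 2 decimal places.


PMSI from diatom colonization curve:
N / N_sat = 1072 / 1767 = 0.606678
1 - N/N_sat = 0.393322
ln(1 - N/N_sat) = -0.933127
t = -ln(1 - N/N_sat) / k = -(-0.933127) / 0.311 = 3.00 days

3.00


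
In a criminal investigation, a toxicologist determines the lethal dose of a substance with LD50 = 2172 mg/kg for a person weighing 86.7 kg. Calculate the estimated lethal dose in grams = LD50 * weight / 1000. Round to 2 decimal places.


Lethal dose calculation:
Lethal dose = LD50 * body_weight / 1000
= 2172 * 86.7 / 1000
= 188312.4 / 1000
= 188.31 g

188.31


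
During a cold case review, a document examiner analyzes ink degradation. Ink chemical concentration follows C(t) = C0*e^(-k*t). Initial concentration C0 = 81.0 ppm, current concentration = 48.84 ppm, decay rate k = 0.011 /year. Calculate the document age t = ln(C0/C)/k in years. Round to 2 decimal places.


Document age estimation:
C0/C = 81.0 / 48.84 = 1.658477
ln(C0/C) = 0.5059
t = 0.5059 / 0.011 = 45.99 years

45.99


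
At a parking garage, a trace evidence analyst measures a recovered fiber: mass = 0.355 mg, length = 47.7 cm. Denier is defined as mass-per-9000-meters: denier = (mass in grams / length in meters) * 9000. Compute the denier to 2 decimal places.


Denier calculation:
Mass in grams = 0.355 mg / 1000 = 0.000355 g
Length in meters = 47.7 cm / 100 = 0.477 m
Linear density = mass / length = 0.000355 / 0.477 = 0.00074423 g/m
Denier = (g/m) * 9000 = 0.00074423 * 9000 = 6.70

6.70


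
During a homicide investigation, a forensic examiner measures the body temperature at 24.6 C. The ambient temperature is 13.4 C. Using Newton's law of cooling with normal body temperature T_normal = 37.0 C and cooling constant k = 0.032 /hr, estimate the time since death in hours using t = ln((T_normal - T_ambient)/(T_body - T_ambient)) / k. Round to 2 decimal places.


Using Newton's law of cooling:
t = ln((T_normal - T_ambient) / (T_body - T_ambient)) / k
T_normal - T_ambient = 23.6
T_body - T_ambient = 11.2
Ratio = 2.107143
ln(ratio) = 0.745333
t = 0.745333 / 0.032 = 23.29 hours

23.29


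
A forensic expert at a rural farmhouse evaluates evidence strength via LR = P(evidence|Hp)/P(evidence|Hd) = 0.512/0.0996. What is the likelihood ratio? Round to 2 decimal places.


Likelihood ratio calculation:
LR = P(E|Hp) / P(E|Hd)
LR = 0.512 / 0.0996
LR = 5.14

5.14


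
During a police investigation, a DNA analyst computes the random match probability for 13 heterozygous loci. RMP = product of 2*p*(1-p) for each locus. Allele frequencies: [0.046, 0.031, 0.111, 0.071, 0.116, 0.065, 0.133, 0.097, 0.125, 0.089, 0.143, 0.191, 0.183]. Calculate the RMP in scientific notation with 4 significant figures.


Computing RMP for 13 loci:
Locus 1: 2 * 0.046 * 0.954 = 0.087768
Locus 2: 2 * 0.031 * 0.969 = 0.060078
Locus 3: 2 * 0.111 * 0.889 = 0.197358
Locus 4: 2 * 0.071 * 0.929 = 0.131918
Locus 5: 2 * 0.116 * 0.884 = 0.205088
Locus 6: 2 * 0.065 * 0.935 = 0.12155
Locus 7: 2 * 0.133 * 0.867 = 0.230622
Locus 8: 2 * 0.097 * 0.903 = 0.175182
Locus 9: 2 * 0.125 * 0.875 = 0.21875
Locus 10: 2 * 0.089 * 0.911 = 0.162158
Locus 11: 2 * 0.143 * 0.857 = 0.245102
Locus 12: 2 * 0.191 * 0.809 = 0.309038
Locus 13: 2 * 0.183 * 0.817 = 0.299022
RMP = 1.111e-10

1.111e-10


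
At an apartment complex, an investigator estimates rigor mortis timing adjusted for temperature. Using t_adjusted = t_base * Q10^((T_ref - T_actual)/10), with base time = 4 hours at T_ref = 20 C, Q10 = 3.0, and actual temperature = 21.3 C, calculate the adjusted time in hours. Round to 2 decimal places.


Rigor mortis time adjustment:
Exponent = (T_ref - T_actual) / 10 = (20 - 21.3) / 10 = -0.13
Q10 factor = 3.0^-0.13 = 0.86691
t_adjusted = 4 * 0.86691 = 3.47 hours

3.47


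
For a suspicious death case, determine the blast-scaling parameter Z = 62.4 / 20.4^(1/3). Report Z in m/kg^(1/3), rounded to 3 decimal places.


Scaled distance calculation:
W^(1/3) = 20.4^(1/3) = 2.732394
Z = R / W^(1/3) = 62.4 / 2.732394
Z = 22.837 m/kg^(1/3)

22.837


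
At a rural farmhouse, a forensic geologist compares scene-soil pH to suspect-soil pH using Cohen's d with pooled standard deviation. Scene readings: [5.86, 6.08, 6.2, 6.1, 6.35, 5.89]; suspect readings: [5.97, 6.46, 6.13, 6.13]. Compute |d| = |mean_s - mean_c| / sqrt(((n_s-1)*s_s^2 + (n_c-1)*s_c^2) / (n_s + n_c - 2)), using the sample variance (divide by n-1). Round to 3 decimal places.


Pooled-variance Cohen's d for soil pH comparison:
Scene mean = 36.48 / 6 = 6.08
Suspect mean = 24.69 / 4 = 6.1725
Scene sample variance s_s^2 = 0.03444
Suspect sample variance s_c^2 = 0.042425
Pooled variance = ((n_s-1)*s_s^2 + (n_c-1)*s_c^2) / (n_s + n_c - 2) = 0.037434
Pooled SD = sqrt(0.037434) = 0.193479
Mean difference = -0.0925
|d| = |-0.0925| / 0.193479 = 0.478

0.478


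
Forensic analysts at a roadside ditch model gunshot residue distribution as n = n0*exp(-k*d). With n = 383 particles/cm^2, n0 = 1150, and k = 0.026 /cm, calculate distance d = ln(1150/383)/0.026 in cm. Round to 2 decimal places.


GSR distance calculation:
n0/n = 1150 / 383 = 3.002611
ln(n0/n) = 1.099482
d = 1.099482 / 0.026 = 42.29 cm

42.29


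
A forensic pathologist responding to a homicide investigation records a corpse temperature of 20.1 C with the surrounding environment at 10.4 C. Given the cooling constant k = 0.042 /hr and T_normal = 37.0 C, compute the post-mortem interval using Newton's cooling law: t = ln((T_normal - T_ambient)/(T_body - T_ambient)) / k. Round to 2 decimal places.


Using Newton's law of cooling:
t = ln((T_normal - T_ambient) / (T_body - T_ambient)) / k
T_normal - T_ambient = 26.6
T_body - T_ambient = 9.7
Ratio = 2.742268
ln(ratio) = 1.008785
t = 1.008785 / 0.042 = 24.02 hours

24.02


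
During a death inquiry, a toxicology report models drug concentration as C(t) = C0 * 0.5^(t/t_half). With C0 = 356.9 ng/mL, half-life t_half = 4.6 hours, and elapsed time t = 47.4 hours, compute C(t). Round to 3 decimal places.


Drug concentration decay:
Number of half-lives = t / t_half = 47.4 / 4.6 = 10.304348
Decay factor = 0.5^10.304348 = 0.00079083
C(t) = 356.9 * 0.00079083 = 0.282 ng/mL

0.282


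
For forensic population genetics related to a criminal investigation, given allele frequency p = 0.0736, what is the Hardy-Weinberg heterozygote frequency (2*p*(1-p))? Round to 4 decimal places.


Hardy-Weinberg heterozygote frequency:
q = 1 - p = 1 - 0.0736 = 0.9264
2pq = 2 * 0.0736 * 0.9264 = 0.1364

0.1364


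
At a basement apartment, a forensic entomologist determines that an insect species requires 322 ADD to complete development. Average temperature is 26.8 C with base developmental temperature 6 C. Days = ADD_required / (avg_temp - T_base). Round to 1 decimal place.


Insect development time:
Effective temperature = avg_temp - T_base = 26.8 - 6 = 20.8 C
Days = ADD / effective_temp = 322 / 20.8 = 15.5 days

15.5


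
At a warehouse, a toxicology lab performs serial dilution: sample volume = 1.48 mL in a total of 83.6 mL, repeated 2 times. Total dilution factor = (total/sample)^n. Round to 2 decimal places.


Dilution factor calculation:
Single dilution = V_total / V_sample = 83.6 / 1.48 ≈ 56.486486
Number of dilutions = 2
Total DF = (83.6 / 1.48)^2 (full precision, rounded at the end) = 3190.72

3190.72


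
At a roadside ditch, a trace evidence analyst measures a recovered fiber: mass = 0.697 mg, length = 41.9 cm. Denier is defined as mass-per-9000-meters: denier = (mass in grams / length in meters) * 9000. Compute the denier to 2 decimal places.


Denier calculation:
Mass in grams = 0.697 mg / 1000 = 0.000697 g
Length in meters = 41.9 cm / 100 = 0.419 m
Linear density = mass / length = 0.000697 / 0.419 = 0.00166348 g/m
Denier = (g/m) * 9000 = 0.00166348 * 9000 = 14.97

14.97


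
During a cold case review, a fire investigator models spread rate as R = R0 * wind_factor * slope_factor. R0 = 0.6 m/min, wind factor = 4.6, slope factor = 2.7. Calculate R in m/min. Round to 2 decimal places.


Fire spread rate calculation:
R = R0 * wind_factor * slope_factor
= 0.6 * 4.6 * 2.7
= 2.76 * 2.7
= 7.45 m/min

7.45


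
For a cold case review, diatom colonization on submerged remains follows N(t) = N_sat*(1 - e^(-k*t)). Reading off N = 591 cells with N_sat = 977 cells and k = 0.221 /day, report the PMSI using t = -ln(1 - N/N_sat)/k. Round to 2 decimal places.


PMSI from diatom colonization curve:
N / N_sat = 591 / 977 = 0.604913
1 - N/N_sat = 0.395087
ln(1 - N/N_sat) = -0.928649
t = -ln(1 - N/N_sat) / k = -(-0.928649) / 0.221 = 4.20 days

4.20


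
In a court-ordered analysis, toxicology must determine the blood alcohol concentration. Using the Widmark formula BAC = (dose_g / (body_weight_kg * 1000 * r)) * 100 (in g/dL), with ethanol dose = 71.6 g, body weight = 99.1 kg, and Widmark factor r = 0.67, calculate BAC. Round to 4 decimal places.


Applying the Widmark formula:
BAC = (dose_g / (body_wt * 1000 * r)) * 100
Denominator = 99.1 * 1000 * 0.67 = 66397
BAC = (71.6 / 66397) * 100
BAC = 0.1078 g/dL

0.1078


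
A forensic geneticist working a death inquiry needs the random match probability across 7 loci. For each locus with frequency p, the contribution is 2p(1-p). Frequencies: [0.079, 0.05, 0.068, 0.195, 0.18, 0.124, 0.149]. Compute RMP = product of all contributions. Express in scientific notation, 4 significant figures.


Computing RMP for 7 loci:
Locus 1: 2 * 0.079 * 0.921 = 0.145518
Locus 2: 2 * 0.05 * 0.95 = 0.095
Locus 3: 2 * 0.068 * 0.932 = 0.126752
Locus 4: 2 * 0.195 * 0.805 = 0.31395
Locus 5: 2 * 0.18 * 0.82 = 0.2952
Locus 6: 2 * 0.124 * 0.876 = 0.217248
Locus 7: 2 * 0.149 * 0.851 = 0.253598
RMP = 8.947e-06

8.947e-06


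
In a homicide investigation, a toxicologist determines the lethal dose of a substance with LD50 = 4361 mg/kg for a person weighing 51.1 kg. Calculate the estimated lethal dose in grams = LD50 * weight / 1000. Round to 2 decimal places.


Lethal dose calculation:
Lethal dose = LD50 * body_weight / 1000
= 4361 * 51.1 / 1000
= 222847.1 / 1000
= 222.85 g

222.85


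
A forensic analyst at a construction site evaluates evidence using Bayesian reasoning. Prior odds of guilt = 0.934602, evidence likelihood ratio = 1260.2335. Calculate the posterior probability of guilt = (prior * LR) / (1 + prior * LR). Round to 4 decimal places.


Bayesian evidence evaluation:
Posterior odds = prior_odds * LR = 0.934602 * 1260.2335 = 1177.817
Posterior probability = posterior_odds / (1 + posterior_odds)
= 1177.817 / (1 + 1177.817)
= 1177.817 / 1178.817
= 0.9992

0.9992


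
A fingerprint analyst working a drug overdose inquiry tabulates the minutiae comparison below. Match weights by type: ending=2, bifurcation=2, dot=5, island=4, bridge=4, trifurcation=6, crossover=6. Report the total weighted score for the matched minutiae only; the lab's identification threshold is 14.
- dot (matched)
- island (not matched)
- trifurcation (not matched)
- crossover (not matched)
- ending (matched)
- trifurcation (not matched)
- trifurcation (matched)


Weighted minutiae match score:
  dot: matched, +5 (running total 5)
  island: not matched, +0
  trifurcation: not matched, +0
  crossover: not matched, +0
  ending: matched, +2 (running total 7)
  trifurcation: not matched, +0
  trifurcation: matched, +6 (running total 13)
Total score = 13
Threshold = 14; verdict = inconclusive

13


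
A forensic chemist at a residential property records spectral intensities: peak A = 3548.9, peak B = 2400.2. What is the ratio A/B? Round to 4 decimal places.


Spectral peak ratio:
Peak A = 3548.9 counts
Peak B = 2400.2 counts
Ratio = 3548.9 / 2400.2 = 1.4786

1.4786


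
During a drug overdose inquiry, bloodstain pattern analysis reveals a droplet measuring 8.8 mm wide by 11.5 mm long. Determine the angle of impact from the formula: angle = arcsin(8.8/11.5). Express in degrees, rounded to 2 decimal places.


Blood spatter impact angle calculation:
width / length = 8.8 / 11.5 = 0.765217
angle = arcsin(0.765217)
angle = 49.93 degrees

49.93


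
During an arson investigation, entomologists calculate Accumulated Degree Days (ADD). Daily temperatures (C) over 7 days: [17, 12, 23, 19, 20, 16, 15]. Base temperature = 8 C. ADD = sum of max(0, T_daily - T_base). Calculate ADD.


Computing ADD day by day:
Day 1: max(0, 17 - 8) = 9
Day 2: max(0, 12 - 8) = 4
Day 3: max(0, 23 - 8) = 15
Day 4: max(0, 19 - 8) = 11
Day 5: max(0, 20 - 8) = 12
Day 6: max(0, 16 - 8) = 8
Day 7: max(0, 15 - 8) = 7
Total ADD = 66

66


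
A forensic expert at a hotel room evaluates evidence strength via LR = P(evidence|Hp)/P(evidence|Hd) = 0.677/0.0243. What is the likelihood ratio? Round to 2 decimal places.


Likelihood ratio calculation:
LR = P(E|Hp) / P(E|Hd)
LR = 0.677 / 0.0243
LR = 27.86

27.86


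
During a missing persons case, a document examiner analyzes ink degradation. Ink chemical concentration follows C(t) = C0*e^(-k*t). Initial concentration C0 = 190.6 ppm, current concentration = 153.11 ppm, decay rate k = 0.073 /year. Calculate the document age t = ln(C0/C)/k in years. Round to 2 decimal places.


Document age estimation:
C0/C = 190.6 / 153.11 = 1.244857
ln(C0/C) = 0.219021
t = 0.219021 / 0.073 = 3.00 years

3.00


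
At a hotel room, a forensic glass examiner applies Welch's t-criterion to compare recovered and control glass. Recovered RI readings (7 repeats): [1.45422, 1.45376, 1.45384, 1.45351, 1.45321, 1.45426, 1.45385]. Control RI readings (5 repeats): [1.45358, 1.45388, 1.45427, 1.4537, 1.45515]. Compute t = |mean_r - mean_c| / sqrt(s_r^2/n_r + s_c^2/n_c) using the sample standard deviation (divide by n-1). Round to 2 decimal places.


Welch's t-criterion for glass RI comparison:
Recovered mean = sum / n_r = 10.17665 / 7 = 1.4538071
Control mean = sum / n_c = 7.27058 / 5 = 1.454116
Recovered sample variance s_r^2 = 1.3759e-07
Control sample variance s_c^2 = 4.0223e-07
Welch SE (unpooled) = sqrt(s_r^2/n_r + s_c^2/n_c) = sqrt(1.96558e-08 + 8.0446e-08) = sqrt(1.00102e-07) = 0.000316389
|mean_r - mean_c| = 0.000308857
t = 0.000308857 / 0.000316389 = 0.98

0.98


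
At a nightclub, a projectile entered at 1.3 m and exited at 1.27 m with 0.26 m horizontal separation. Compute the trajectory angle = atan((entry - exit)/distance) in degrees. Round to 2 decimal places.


Bullet trajectory angle:
Height difference = 1.3 - 1.27 = 0.03 m
angle = atan(0.03 / 0.26)
angle = atan(0.115385)
angle = 6.58 degrees

6.58


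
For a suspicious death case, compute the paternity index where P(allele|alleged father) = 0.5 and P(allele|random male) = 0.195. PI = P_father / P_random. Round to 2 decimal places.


Paternity Index calculation:
PI = P(allele|father) / P(allele|random)
PI = 0.5 / 0.195
PI = 2.56

2.56


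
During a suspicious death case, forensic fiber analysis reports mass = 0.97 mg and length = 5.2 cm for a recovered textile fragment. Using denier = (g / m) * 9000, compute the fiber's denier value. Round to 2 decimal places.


Denier calculation:
Mass in grams = 0.97 mg / 1000 = 0.00097 g
Length in meters = 5.2 cm / 100 = 0.052 m
Linear density = mass / length = 0.00097 / 0.052 = 0.01865385 g/m
Denier = (g/m) * 9000 = 0.01865385 * 9000 = 167.88

167.88


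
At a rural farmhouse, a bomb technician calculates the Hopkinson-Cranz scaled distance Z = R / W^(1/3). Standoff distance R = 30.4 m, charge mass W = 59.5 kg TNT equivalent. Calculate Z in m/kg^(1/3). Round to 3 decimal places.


Scaled distance calculation:
W^(1/3) = 59.5^(1/3) = 3.903963
Z = R / W^(1/3) = 30.4 / 3.903963
Z = 7.787 m/kg^(1/3)

7.787


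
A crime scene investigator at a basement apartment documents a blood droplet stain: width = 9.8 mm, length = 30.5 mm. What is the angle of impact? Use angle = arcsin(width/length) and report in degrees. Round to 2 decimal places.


Blood spatter impact angle calculation:
width / length = 9.8 / 30.5 = 0.321311
angle = arcsin(0.321311)
angle = 18.74 degrees

18.74


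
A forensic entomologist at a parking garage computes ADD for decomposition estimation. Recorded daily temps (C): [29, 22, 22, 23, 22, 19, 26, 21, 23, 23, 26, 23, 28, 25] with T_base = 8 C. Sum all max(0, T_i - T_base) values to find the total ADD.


Computing ADD day by day:
Day 1: max(0, 29 - 8) = 21
Day 2: max(0, 22 - 8) = 14
Day 3: max(0, 22 - 8) = 14
Day 4: max(0, 23 - 8) = 15
Day 5: max(0, 22 - 8) = 14
Day 6: max(0, 19 - 8) = 11
Day 7: max(0, 26 - 8) = 18
Day 8: max(0, 21 - 8) = 13
Day 9: max(0, 23 - 8) = 15
Day 10: max(0, 23 - 8) = 15
Day 11: max(0, 26 - 8) = 18
Day 12: max(0, 23 - 8) = 15
Day 13: max(0, 28 - 8) = 20
Day 14: max(0, 25 - 8) = 17
Total ADD = 220

220


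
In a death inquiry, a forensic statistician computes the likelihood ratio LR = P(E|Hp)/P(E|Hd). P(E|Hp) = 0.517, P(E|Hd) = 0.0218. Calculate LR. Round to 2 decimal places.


Likelihood ratio calculation:
LR = P(E|Hp) / P(E|Hd)
LR = 0.517 / 0.0218
LR = 23.72

23.72


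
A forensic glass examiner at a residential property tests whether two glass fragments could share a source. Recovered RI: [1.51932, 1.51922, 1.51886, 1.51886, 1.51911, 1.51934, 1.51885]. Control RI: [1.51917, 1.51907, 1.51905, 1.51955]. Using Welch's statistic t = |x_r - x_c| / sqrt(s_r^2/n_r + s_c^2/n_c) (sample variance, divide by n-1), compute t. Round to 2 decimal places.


Welch's t-criterion for glass RI comparison:
Recovered mean = sum / n_r = 10.63356 / 7 = 1.51908
Control mean = sum / n_c = 6.07684 / 4 = 1.51921
Recovered sample variance s_r^2 = 4.92333e-08
Control sample variance s_c^2 = 5.41333e-08
Welch SE (unpooled) = sqrt(s_r^2/n_r + s_c^2/n_c) = sqrt(7.03333e-09 + 1.35333e-08) = sqrt(2.05666e-08) = 0.000143411
|mean_r - mean_c| = 0.00013
t = 0.00013 / 0.000143411 = 0.91

0.91


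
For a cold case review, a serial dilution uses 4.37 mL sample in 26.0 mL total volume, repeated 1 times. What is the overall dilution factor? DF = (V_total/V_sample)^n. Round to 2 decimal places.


Dilution factor calculation:
Single dilution = V_total / V_sample = 26.0 / 4.37 ≈ 5.949657
Number of dilutions = 1
Total DF = (26.0 / 4.37)^1 (full precision, rounded at the end) = 5.95

5.95


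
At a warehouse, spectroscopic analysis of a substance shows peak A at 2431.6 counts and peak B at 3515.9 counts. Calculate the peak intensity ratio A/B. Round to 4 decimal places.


Spectral peak ratio:
Peak A = 2431.6 counts
Peak B = 3515.9 counts
Ratio = 2431.6 / 3515.9 = 0.6916

0.6916


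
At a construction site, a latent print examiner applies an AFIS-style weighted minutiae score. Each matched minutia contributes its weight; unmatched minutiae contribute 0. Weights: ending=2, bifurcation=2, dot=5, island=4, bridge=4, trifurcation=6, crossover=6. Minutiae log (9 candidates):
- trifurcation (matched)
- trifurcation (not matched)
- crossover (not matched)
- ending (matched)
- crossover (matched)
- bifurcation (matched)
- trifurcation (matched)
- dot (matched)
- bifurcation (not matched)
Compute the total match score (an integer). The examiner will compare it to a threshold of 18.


Weighted minutiae match score:
  trifurcation: matched, +6 (running total 6)
  trifurcation: not matched, +0
  crossover: not matched, +0
  ending: matched, +2 (running total 8)
  crossover: matched, +6 (running total 14)
  bifurcation: matched, +2 (running total 16)
  trifurcation: matched, +6 (running total 22)
  dot: matched, +5 (running total 27)
  bifurcation: not matched, +0
Total score = 27
Threshold = 18; verdict = identification

27


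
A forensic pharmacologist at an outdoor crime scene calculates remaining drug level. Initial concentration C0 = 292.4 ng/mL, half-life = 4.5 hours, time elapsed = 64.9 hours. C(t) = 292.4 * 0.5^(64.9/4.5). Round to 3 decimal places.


Drug concentration decay:
Number of half-lives = t / t_half = 64.9 / 4.5 = 14.422222
Decay factor = 0.5^14.422222 = 0.00004555
C(t) = 292.4 * 0.00004555 = 0.013 ng/mL

0.013


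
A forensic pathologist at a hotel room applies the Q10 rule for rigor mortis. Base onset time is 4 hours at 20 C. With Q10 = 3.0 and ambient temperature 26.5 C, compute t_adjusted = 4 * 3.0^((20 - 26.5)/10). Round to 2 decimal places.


Rigor mortis time adjustment:
Exponent = (T_ref - T_actual) / 10 = (20 - 26.5) / 10 = -0.65
Q10 factor = 3.0^-0.65 = 0.48963
t_adjusted = 4 * 0.48963 = 1.96 hours

1.96


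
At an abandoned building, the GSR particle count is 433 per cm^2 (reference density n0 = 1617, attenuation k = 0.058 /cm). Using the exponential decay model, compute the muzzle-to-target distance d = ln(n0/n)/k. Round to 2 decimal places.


GSR distance calculation:
n0/n = 1617 / 433 = 3.734411
ln(n0/n) = 1.31759
d = 1.31759 / 0.058 = 22.72 cm

22.72


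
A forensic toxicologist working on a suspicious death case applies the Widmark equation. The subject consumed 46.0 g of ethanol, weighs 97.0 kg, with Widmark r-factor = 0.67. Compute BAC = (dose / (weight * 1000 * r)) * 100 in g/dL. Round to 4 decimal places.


Applying the Widmark formula:
BAC = (dose_g / (body_wt * 1000 * r)) * 100
Denominator = 97.0 * 1000 * 0.67 = 64990
BAC = (46.0 / 64990) * 100
BAC = 0.0708 g/dL

0.0708


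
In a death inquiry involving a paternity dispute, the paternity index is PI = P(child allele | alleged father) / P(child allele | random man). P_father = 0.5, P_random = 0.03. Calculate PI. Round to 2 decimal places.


Paternity Index calculation:
PI = P(allele|father) / P(allele|random)
PI = 0.5 / 0.03
PI = 16.67

16.67


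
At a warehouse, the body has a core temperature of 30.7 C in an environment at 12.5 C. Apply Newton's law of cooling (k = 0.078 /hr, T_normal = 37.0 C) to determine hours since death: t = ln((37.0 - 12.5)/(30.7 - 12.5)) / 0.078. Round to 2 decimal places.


Using Newton's law of cooling:
t = ln((T_normal - T_ambient) / (T_body - T_ambient)) / k
T_normal - T_ambient = 24.5
T_body - T_ambient = 18.2
Ratio = 1.346154
ln(ratio) = 0.297252
t = 0.297252 / 0.078 = 3.81 hours

3.81


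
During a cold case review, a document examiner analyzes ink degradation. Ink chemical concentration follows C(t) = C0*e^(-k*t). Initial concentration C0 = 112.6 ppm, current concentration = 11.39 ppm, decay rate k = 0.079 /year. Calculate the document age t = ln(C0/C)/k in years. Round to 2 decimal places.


Document age estimation:
C0/C = 112.6 / 11.39 = 9.885865
ln(C0/C) = 2.291106
t = 2.291106 / 0.079 = 29.00 years

29.00


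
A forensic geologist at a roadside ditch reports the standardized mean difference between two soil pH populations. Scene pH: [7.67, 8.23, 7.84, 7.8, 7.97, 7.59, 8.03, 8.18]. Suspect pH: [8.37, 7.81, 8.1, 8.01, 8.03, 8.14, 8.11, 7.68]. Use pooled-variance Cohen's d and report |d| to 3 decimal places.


Pooled-variance Cohen's d for soil pH comparison:
Scene mean = 63.31 / 8 = 7.91375
Suspect mean = 64.25 / 8 = 8.03125
Scene sample variance s_s^2 = 0.052884
Suspect sample variance s_c^2 = 0.044327
Pooled variance = ((n_s-1)*s_s^2 + (n_c-1)*s_c^2) / (n_s + n_c - 2) = 0.048605
Pooled SD = sqrt(0.048605) = 0.220465
Mean difference = -0.1175
|d| = |-0.1175| / 0.220465 = 0.533

0.533


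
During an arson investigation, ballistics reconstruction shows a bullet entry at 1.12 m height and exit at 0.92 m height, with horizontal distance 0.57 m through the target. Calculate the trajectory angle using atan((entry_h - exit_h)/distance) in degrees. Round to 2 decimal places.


Bullet trajectory angle:
Height difference = 1.12 - 0.92 = 0.2 m
angle = atan(0.2 / 0.57)
angle = atan(0.350877)
angle = 19.33 degrees

19.33


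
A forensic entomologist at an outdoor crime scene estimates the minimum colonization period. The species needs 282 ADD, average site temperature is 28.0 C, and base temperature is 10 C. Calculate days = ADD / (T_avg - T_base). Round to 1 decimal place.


Insect development time:
Effective temperature = avg_temp - T_base = 28.0 - 10 = 18.0 C
Days = ADD / effective_temp = 282 / 18.0 = 15.7 days

15.7


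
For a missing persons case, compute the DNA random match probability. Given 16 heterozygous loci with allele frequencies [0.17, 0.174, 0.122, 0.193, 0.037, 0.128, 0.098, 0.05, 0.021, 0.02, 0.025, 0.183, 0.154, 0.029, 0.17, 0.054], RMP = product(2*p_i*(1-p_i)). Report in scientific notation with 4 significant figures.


Computing RMP for 16 loci:
Locus 1: 2 * 0.17 * 0.83 = 0.2822
Locus 2: 2 * 0.174 * 0.826 = 0.287448
Locus 3: 2 * 0.122 * 0.878 = 0.214232
Locus 4: 2 * 0.193 * 0.807 = 0.311502
Locus 5: 2 * 0.037 * 0.963 = 0.071262
Locus 6: 2 * 0.128 * 0.872 = 0.223232
Locus 7: 2 * 0.098 * 0.902 = 0.176792
Locus 8: 2 * 0.05 * 0.95 = 0.095
Locus 9: 2 * 0.021 * 0.979 = 0.041118
Locus 10: 2 * 0.02 * 0.98 = 0.0392
Locus 11: 2 * 0.025 * 0.975 = 0.04875
Locus 12: 2 * 0.183 * 0.817 = 0.299022
Locus 13: 2 * 0.154 * 0.846 = 0.260568
Locus 14: 2 * 0.029 * 0.971 = 0.056318
Locus 15: 2 * 0.17 * 0.83 = 0.2822
Locus 16: 2 * 0.054 * 0.946 = 0.102168
RMP = 1.438e-14

1.438e-14


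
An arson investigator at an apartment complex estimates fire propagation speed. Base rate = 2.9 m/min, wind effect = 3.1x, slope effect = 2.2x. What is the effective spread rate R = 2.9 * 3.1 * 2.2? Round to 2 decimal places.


Fire spread rate calculation:
R = R0 * wind_factor * slope_factor
= 2.9 * 3.1 * 2.2
= 8.99 * 2.2
= 19.78 m/min

19.78


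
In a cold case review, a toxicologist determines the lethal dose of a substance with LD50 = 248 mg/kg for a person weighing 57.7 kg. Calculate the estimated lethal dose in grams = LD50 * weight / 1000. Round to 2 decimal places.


Lethal dose calculation:
Lethal dose = LD50 * body_weight / 1000
= 248 * 57.7 / 1000
= 14309.6 / 1000
= 14.31 g

14.31


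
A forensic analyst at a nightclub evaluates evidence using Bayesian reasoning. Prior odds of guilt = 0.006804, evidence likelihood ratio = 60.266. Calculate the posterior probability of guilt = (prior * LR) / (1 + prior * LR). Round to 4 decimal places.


Bayesian evidence evaluation:
Posterior odds = prior_odds * LR = 0.006804 * 60.266 = 0.4100499
Posterior probability = posterior_odds / (1 + posterior_odds)
= 0.4100499 / (1 + 0.4100499)
= 0.4100499 / 1.4100499
= 0.2908

0.2908


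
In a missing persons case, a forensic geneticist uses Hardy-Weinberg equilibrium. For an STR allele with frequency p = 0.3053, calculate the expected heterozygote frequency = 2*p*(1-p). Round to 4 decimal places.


Hardy-Weinberg heterozygote frequency:
q = 1 - p = 1 - 0.3053 = 0.6947
2pq = 2 * 0.3053 * 0.6947 = 0.4242

0.4242


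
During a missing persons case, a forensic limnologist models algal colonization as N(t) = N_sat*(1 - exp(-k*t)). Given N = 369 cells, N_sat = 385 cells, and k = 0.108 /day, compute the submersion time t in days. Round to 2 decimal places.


PMSI from diatom colonization curve:
N / N_sat = 369 / 385 = 0.958442
1 - N/N_sat = 0.041558
ln(1 - N/N_sat) = -3.180665
t = -ln(1 - N/N_sat) / k = -(-3.180665) / 0.108 = 29.45 days

29.45


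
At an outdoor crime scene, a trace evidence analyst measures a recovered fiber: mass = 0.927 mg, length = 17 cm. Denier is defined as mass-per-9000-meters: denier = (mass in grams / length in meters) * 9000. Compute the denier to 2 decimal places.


Denier calculation:
Mass in grams = 0.927 mg / 1000 = 0.000927 g
Length in meters = 17 cm / 100 = 0.17 m
Linear density = mass / length = 0.000927 / 0.17 = 0.00545294 g/m
Denier = (g/m) * 9000 = 0.00545294 * 9000 = 49.08

49.08


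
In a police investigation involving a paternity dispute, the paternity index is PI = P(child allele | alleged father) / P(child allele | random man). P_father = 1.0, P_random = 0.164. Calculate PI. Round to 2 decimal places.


Paternity Index calculation:
PI = P(allele|father) / P(allele|random)
PI = 1.0 / 0.164
PI = 6.10

6.10


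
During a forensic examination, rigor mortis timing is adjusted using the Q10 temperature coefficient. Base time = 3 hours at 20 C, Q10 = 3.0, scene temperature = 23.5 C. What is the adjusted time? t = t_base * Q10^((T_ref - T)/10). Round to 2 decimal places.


Rigor mortis time adjustment:
Exponent = (T_ref - T_actual) / 10 = (20 - 23.5) / 10 = -0.35
Q10 factor = 3.0^-0.35 = 0.68078
t_adjusted = 3 * 0.68078 = 2.04 hours

2.04


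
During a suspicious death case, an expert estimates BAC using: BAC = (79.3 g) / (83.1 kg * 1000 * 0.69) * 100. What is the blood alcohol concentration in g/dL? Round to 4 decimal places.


Applying the Widmark formula:
BAC = (dose_g / (body_wt * 1000 * r)) * 100
Denominator = 83.1 * 1000 * 0.69 = 57339
BAC = (79.3 / 57339) * 100
BAC = 0.1383 g/dL

0.1383


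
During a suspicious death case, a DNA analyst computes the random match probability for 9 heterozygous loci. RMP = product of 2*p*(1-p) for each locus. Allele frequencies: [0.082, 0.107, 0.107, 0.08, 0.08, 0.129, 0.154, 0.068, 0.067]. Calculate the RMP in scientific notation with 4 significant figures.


Computing RMP for 9 loci:
Locus 1: 2 * 0.082 * 0.918 = 0.150552
Locus 2: 2 * 0.107 * 0.893 = 0.191102
Locus 3: 2 * 0.107 * 0.893 = 0.191102
Locus 4: 2 * 0.08 * 0.92 = 0.1472
Locus 5: 2 * 0.08 * 0.92 = 0.1472
Locus 6: 2 * 0.129 * 0.871 = 0.224718
Locus 7: 2 * 0.154 * 0.846 = 0.260568
Locus 8: 2 * 0.068 * 0.932 = 0.126752
Locus 9: 2 * 0.067 * 0.933 = 0.125022
RMP = 1.105e-07

1.105e-07


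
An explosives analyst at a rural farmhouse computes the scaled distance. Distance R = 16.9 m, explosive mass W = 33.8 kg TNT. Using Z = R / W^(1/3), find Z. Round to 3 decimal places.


Scaled distance calculation:
W^(1/3) = 33.8^(1/3) = 3.233247
Z = R / W^(1/3) = 16.9 / 3.233247
Z = 5.227 m/kg^(1/3)

5.227


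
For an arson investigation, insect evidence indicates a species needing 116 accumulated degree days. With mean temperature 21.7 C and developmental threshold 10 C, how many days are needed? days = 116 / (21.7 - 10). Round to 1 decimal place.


Insect development time:
Effective temperature = avg_temp - T_base = 21.7 - 10 = 11.7 C
Days = ADD / effective_temp = 116 / 11.7 = 9.9 days

9.9


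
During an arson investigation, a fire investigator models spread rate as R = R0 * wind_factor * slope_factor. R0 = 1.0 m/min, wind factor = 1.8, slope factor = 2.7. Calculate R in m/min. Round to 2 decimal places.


Fire spread rate calculation:
R = R0 * wind_factor * slope_factor
= 1.0 * 1.8 * 2.7
= 1.8 * 2.7
= 4.86 m/min

4.86


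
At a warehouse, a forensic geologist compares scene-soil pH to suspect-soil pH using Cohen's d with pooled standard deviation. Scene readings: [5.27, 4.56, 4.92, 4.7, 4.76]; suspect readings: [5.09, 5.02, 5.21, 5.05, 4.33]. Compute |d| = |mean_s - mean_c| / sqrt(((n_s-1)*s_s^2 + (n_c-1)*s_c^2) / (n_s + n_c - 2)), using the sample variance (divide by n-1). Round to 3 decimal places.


Pooled-variance Cohen's d for soil pH comparison:
Scene mean = 24.21 / 5 = 4.842
Suspect mean = 24.7 / 5 = 4.94
Scene sample variance s_s^2 = 0.07392
Suspect sample variance s_c^2 = 0.1215
Pooled variance = ((n_s-1)*s_s^2 + (n_c-1)*s_c^2) / (n_s + n_c - 2) = 0.09771
Pooled SD = sqrt(0.09771) = 0.312586
Mean difference = -0.098
|d| = |-0.098| / 0.312586 = 0.314

0.314


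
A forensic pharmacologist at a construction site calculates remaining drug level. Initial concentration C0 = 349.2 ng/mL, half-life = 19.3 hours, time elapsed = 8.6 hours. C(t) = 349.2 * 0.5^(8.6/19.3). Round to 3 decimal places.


Drug concentration decay:
Number of half-lives = t / t_half = 8.6 / 19.3 = 0.445596
Decay factor = 0.5^0.445596 = 0.73428091
C(t) = 349.2 * 0.73428091 = 256.411 ng/mL

256.411


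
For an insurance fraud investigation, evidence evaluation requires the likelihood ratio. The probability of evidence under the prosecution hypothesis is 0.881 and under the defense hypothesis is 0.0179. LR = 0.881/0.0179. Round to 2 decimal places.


Likelihood ratio calculation:
LR = P(E|Hp) / P(E|Hd)
LR = 0.881 / 0.0179
LR = 49.22

49.22


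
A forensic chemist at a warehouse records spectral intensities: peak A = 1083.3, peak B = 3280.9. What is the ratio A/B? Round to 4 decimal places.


Spectral peak ratio:
Peak A = 1083.3 counts
Peak B = 3280.9 counts
Ratio = 1083.3 / 3280.9 = 0.3302

0.3302


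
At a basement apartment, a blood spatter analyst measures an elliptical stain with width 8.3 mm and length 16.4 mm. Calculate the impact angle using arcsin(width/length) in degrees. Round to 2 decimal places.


Blood spatter impact angle calculation:
width / length = 8.3 / 16.4 = 0.506098
angle = arcsin(0.506098)
angle = 30.40 degrees

30.40


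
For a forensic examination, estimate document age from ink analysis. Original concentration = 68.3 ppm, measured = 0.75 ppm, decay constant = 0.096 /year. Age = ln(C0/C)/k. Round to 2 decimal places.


Document age estimation:
C0/C = 68.3 / 0.75 = 91.066667
ln(C0/C) = 4.511592
t = 4.511592 / 0.096 = 47.00 years

47.00


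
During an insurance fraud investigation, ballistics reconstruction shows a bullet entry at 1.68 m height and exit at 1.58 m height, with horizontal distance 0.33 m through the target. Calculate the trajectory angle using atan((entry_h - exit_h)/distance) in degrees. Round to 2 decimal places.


Bullet trajectory angle:
Height difference = 1.68 - 1.58 = 0.1 m
angle = atan(0.1 / 0.33)
angle = atan(0.30303)
angle = 16.86 degrees

16.86


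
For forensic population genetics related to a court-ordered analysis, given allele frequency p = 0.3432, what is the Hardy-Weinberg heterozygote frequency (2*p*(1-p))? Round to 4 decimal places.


Hardy-Weinberg heterozygote frequency:
q = 1 - p = 1 - 0.3432 = 0.6568
2pq = 2 * 0.3432 * 0.6568 = 0.4508

0.4508


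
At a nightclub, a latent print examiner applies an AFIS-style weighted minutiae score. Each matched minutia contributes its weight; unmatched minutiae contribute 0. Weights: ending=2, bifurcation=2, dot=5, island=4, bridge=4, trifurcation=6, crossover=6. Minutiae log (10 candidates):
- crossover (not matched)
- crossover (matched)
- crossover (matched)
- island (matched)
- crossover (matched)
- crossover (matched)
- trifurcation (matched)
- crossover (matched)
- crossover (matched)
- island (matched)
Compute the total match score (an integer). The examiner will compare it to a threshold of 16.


Weighted minutiae match score:
  crossover: not matched, +0
  crossover: matched, +6 (running total 6)
  crossover: matched, +6 (running total 12)
  island: matched, +4 (running total 16)
  crossover: matched, +6 (running total 22)
  crossover: matched, +6 (running total 28)
  trifurcation: matched, +6 (running total 34)
  crossover: matched, +6 (running total 40)
  crossover: matched, +6 (running total 46)
  island: matched, +4 (running total 50)
Total score = 50
Threshold = 16; verdict = identification

50


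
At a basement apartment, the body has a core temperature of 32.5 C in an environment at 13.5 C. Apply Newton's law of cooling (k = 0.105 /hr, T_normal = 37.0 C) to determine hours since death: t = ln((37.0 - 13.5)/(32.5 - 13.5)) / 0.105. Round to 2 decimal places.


Using Newton's law of cooling:
t = ln((T_normal - T_ambient) / (T_body - T_ambient)) / k
T_normal - T_ambient = 23.5
T_body - T_ambient = 19.0
Ratio = 1.236842
ln(ratio) = 0.212561
t = 0.212561 / 0.105 = 2.02 hours

2.02


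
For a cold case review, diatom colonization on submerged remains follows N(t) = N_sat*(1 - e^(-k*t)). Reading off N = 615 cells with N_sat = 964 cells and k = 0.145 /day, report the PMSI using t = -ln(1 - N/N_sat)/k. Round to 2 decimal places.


PMSI from diatom colonization curve:
N / N_sat = 615 / 964 = 0.637967
1 - N/N_sat = 0.362033
ln(1 - N/N_sat) = -1.01602
t = -ln(1 - N/N_sat) / k = -(-1.01602) / 0.145 = 7.01 days

7.01


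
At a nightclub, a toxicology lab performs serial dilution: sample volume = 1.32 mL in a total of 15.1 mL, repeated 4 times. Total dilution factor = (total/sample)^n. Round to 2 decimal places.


Dilution factor calculation:
Single dilution = V_total / V_sample = 15.1 / 1.32 ≈ 11.439394
Number of dilutions = 4
Total DF = (15.1 / 1.32)^4 (full precision, rounded at the end) = 17124.27

17124.27
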